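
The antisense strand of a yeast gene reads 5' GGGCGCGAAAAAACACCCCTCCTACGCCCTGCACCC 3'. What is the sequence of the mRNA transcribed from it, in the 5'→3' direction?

5′-GGGUGCAGGGCGUAGGAGGGGUGUUUUUUCGCGCCC-3′

The mRNA has the sequence of the coding strand (reverse complement of the template) with T→U. Reverse complement of GGGCGCGAAAAAACACCCCTCCTACGCCCTGCACCC is GGGTGCAGGGCGTAGGAGGGGTGTTTTTTCGCGCCC; then T→U.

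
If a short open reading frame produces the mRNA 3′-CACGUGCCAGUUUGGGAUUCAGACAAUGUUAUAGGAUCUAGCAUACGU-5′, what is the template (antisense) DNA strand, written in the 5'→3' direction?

Written 5'→3' the mRNA is UGCAUACGAUCUAGGAUAUUGUAACAGACUUAGGGUUUGACCGUGCAC, so the coding DNA strand is TGCATACGATCTAGGATATTGTAACAGACTTAGGGTTTGACCGTGCAC. The template is its reverse complement.

5'-GTGCACGGTCAAACCCTAAGTCTGTTACAATATCCTAGATCGTATGCA-3'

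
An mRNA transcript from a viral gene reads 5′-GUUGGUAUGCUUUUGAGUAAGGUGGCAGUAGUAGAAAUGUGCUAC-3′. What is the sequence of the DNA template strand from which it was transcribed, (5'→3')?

5′-GTAGCACATTTCTACTACTGCCACCTTACTCAAAAGCATACCAAC-3′

Replace U with T to get the coding DNA strand: GTTGGTATGCTTTTGAGTAAGGTGGCAGTAGTAGAAATGTGCTAC. The template strand is its reverse complement (complement CAACCATACGAAAACTCATTCCACCGTCATCATCTTTACACGATG, then reverse).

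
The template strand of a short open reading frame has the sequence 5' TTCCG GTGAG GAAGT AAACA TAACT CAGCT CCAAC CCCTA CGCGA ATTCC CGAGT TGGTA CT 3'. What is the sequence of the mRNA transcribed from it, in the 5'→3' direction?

RNA polymerase reads the template 3'→5' and synthesizes mRNA 5'→3' by base-pairing (A→U, T→A, G↔C). The complement of the template is AAGGCCACTCCTTCATTTGTATTGAGTCGAGGTTGGGGATGCGCTTAAGGGCTCAACCATGA; antiparallel, so 5'→3' the coding strand is AGTACCAACTCGGGAATTCGCGTAGGGGTTGGAGCTGAGTTATGTTTACTTCCTCACCGGAA. Replace T with U for the mRNA.

5'-AGUACCAACUCGGGAAUUCGCGUAGGGGUUGGAGCUGAGUUAUGUUUACUUCCUCACCGGAA-3'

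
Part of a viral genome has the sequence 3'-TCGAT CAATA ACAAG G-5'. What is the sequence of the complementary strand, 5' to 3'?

The strand is given 3'→5', so its complement runs 5'→3' in the same left-to-right order: pair each base A↔T, G↔C.

5'-AGCTAGTTATTGTTCC-3'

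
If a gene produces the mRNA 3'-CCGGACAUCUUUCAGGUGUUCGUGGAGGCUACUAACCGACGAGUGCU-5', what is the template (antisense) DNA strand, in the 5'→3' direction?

5'-GGCCTGTAGAAAGTCCACAAGCACCTCCGATGATTGGCTGCTCACGA-3'

Written 5'→3' the mRNA is UCGUGAGCAGCCAAUCAUCGGAGGUGCUUGUGGACUUUCUACAGGCC, so the coding DNA strand is TCGTGAGCAGCCAATCATCGGAGGTGCTTGTGGACTTTCTACAGGCC. The template is its reverse complement.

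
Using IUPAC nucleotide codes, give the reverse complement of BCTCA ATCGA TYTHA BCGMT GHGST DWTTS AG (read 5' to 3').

Standard pairs A↔T, G↔C; ambiguity codes pair Y↔R, M↔K, W↔W, S↔S, B↔V, D↔H. Complement (VGAGTTAGCTARADTVGCKACDCSAHWAASTC), then reverse for 5'→3'.

5'-CTSAAWHASCDCAKCGVTDARATCGATTGAGV-3'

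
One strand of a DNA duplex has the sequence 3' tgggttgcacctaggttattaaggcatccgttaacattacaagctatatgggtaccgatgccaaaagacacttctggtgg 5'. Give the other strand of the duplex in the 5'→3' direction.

The strand is given 3'→5', so its complement runs 5'→3' in the same left-to-right order: pair each base A↔T, G↔C.

5'-ACCCAACGTGGATCCAATAATTCCGTAGGCAATTGTAATGTTCGATATACCCATGGCTACGGTTTTCTGTGAAGACCACC-3'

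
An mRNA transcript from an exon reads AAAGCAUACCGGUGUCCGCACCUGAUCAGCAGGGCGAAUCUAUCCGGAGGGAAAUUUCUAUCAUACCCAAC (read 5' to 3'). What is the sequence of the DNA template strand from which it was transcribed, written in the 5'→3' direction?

Replace U with T to get the coding DNA strand: AAAGCATACCGGTGTCCGCACCTGATCAGCAGGGCGAATCTATCCGGAGGGAAATTTCTATCATACCCAAC. The template strand is its reverse complement (complement TTTCGTATGGCCACAGGCGTGGACTAGTCGTCCCGCTTAGATAGGCCTCCCTTTAAAGATAGTATGGGTTG, then reverse).

5'-GTTGGGTATGATAGAAATTTCCCTCCGGATAGATTCGCCCTGCTGATCAGGTGCGGACACCGGTATGCTTT-3'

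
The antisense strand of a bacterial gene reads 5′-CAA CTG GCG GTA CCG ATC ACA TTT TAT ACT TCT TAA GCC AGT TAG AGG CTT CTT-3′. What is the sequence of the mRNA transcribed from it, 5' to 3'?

RNA polymerase reads the template 3'→5' and synthesizes mRNA 5'→3' by base-pairing (A→U, T→A, G↔C). The complement of the template is GTTGACCGCCATGGCTAGTGTAAAATATGAAGAATTCGGTCAATCTCCGAAGAA; antiparallel, so 5'→3' the coding strand is AAGAAGCCTCTAACTGGCTTAAGAAGTATAAAATGTGATCGGTACCGCCAGTTG. Replace T with U for the mRNA.

5'-AAGAAGCCUCUAACUGGCUUAAGAAGUAUAAAAUGUGAUCGGUACCGCCAGUUG-3'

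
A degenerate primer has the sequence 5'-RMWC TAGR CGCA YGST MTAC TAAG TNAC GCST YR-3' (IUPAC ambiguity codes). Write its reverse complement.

5'-YRASGCGTNACTTAGTAKASCRTGCGYCTAGWKY-3'

Standard pairs A↔T, G↔C; ambiguity codes pair R↔Y, M↔K, W↔W, S↔S, N↔N. Complement (YKWGATCYGCGTRCSAKATGATTCANTGCGSARY), then reverse for 5'→3'.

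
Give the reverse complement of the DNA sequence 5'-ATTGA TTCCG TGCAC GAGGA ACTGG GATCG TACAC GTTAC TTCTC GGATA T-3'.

Reading the sequence 3'→5' and pairing each base (A↔T, G↔C) gives the reverse complement directly.

5'-ATATCCGAGAAGTAACGTGTACGATCCCAGTTCCTCGTGCACGGAATCAAT-3'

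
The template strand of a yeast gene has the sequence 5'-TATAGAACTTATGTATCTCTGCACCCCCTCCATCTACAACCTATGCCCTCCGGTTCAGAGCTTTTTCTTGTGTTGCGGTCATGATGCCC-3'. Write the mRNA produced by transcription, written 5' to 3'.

5'-GGGCAUCAUGACCGCAACACAAGAAAAAGCUCUGAACCGGAGGGCAUAGGUUGUAGAUGGAGGGGGUGCAGAGAUACAUAAGUUCUAUA-3'

RNA polymerase reads the template 3'→5' and synthesizes mRNA 5'→3' by base-pairing (A→U, T→A, G↔C). The complement of the template is ATATCTTGAATACATAGAGACGTGGGGGAGGTAGATGTTGGATACGGGAGGCCAAGTCTCGAAAAAGAACACAACGCCAGTACTACGGG; antiparallel, so 5'→3' the coding strand is GGGCATCATGACCGCAACACAAGAAAAAGCTCTGAACCGGAGGGCATAGGTTGTAGATGGAGGGGGTGCAGAGATACATAAGTTCTATA. Replace T with U for the mRNA.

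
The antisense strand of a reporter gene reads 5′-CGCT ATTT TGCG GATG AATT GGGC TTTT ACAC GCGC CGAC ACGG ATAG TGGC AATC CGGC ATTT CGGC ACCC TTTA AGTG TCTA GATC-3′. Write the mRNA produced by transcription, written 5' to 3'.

5'-GAUCUAGACACUUAAAGGGUGCCGAAAUGCCGGAUUGCCACUAUCCGUGUCGGCGCGUGUAAAAGCCCAAUUCAUCCGCAAAAUAGCG-3'

RNA polymerase reads the template 3'→5' and synthesizes mRNA 5'→3' by base-pairing (A→U, T→A, G↔C). The complement of the template is GCGATAAAACGCCTACTTAACCCGAAAATGTGCGCGGCTGTGCCTATCACCGTTAGGCCGTAAAGCCGTGGGAAATTCACAGATCTAG; antiparallel, so 5'→3' the coding strand is GATCTAGACACTTAAAGGGTGCCGAAATGCCGGATTGCCACTATCCGTGTCGGCGCGTGTAAAAGCCCAATTCATCCGCAAAATAGCG. Replace T with U for the mRNA.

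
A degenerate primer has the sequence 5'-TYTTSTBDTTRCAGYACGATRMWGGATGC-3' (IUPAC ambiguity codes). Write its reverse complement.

Standard pairs A↔T, G↔C; ambiguity codes pair R↔Y, M↔K, W↔W, S↔S, B↔V, D↔H. Complement (ARAASAVHAAYGTCRTGCTAYKWCCTACG), then reverse for 5'→3'.

5'-GCATCCWKYATCGTRCTGYAAHVASAARA-3'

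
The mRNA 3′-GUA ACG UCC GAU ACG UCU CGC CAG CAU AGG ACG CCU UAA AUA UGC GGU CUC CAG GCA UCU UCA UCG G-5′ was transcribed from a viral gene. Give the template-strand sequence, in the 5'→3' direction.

Written 5'→3' the mRNA is GGCUACUUCUACGGACCUCUGGCGUAUAAAUUCCGCAGGAUACGACCGCUCUGCAUAGCCUGCAAUG, so the coding DNA strand is GGCTACTTCTACGGACCTCTGGCGTATAAATTCCGCAGGATACGACCGCTCTGCATAGCCTGCAATG. The template is its reverse complement.

5'-CATTGCAGGCTATGCAGAGCGGTCGTATCCTGCGGAATTTATACGCCAGAGGTCCGTAGAAGTAGCC-3'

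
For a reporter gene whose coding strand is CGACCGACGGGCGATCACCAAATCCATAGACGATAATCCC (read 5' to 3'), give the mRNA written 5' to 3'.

5′-CGACCGACGGGCGAUCACCAAAUCCAUAGACGAUAAUCCC-3′

The mRNA is synthesized from the template strand, so it matches the coding strand with T replaced by U.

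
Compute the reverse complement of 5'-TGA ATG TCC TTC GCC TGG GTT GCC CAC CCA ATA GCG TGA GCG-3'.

Complement each base (A↔T, G↔C): ACTTACAGGAAGCGGACCCAACGGGTGGGTTATCGCACTCGC. Then reverse.

5'-CGCTCACGCTATTGGGTGGGCAACCCAGGCGAAGGACATTCA-3'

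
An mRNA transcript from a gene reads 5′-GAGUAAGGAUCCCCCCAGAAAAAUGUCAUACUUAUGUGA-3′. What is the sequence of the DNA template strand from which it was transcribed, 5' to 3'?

Replace U with T to get the coding DNA strand: GAGTAAGGATCCCCCCAGAAAAATGTCATACTTATGTGA. The template strand is its reverse complement (complement CTCATTCCTAGGGGGGTCTTTTTACAGTATGAATACACT, then reverse).

5'-TCACATAAGTATGACATTTTTCTGGGGGGATCCTTACTC-3'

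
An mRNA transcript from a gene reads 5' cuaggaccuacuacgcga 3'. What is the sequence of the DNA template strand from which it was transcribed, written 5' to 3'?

5'-TCGCGTAGTAGGTCCTAG-3'

Replace U with T to get the coding DNA strand: CTAGGACCTACTACGCGA. The template strand is its reverse complement (complement GATCCTGGATGATGCGCT, then reverse).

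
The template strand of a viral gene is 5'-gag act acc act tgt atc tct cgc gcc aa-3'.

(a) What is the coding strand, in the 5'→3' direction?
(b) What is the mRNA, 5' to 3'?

(a) 5'-TTGGCGCGAGAGATACAAGTGGTAGTCTC-3'
(b) 5'-UUGGCGCGAGAGAUACAAGUGGUAGUCUC-3'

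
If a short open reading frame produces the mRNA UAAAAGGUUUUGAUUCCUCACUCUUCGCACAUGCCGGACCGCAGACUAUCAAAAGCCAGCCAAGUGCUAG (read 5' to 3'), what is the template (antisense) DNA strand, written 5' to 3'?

Replace U with T to get the coding DNA strand: TAAAAGGTTTTGATTCCTCACTCTTCGCACATGCCGGACCGCAGACTATCAAAAGCCAGCCAAGTGCTAG. The template strand is its reverse complement (complement ATTTTCCAAAACTAAGGAGTGAGAAGCGTGTACGGCCTGGCGTCTGATAGTTTTCGGTCGGTTCACGATC, then reverse).

5'-CTAGCACTTGGCTGGCTTTTGATAGTCTGCGGTCCGGCATGTGCGAAGAGTGAGGAATCAAAACCTTTTA-3'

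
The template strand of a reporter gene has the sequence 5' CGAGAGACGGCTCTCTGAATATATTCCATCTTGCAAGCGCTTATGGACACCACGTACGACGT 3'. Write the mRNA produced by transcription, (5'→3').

5'-ACGUCGUACGUGGUGUCCAUAAGCGCUUGCAAGAUGGAAUAUAUUCAGAGAGCCGUCUCUCG-3'

The mRNA has the sequence of the coding strand (reverse complement of the template) with T→U. Reverse complement of CGAGAGACGGCTCTCTGAATATATTCCATCTTGCAAGCGCTTATGGACACCACGTACGACGT is ACGTCGTACGTGGTGTCCATAAGCGCTTGCAAGATGGAATATATTCAGAGAGCCGTCTCTCG; then T→U.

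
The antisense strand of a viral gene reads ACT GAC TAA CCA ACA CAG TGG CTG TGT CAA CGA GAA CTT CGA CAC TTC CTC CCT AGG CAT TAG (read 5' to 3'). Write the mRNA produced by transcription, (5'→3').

The mRNA has the sequence of the coding strand (reverse complement of the template) with T→U. Reverse complement of ACTGACTAACCAACACAGTGGCTGTGTCAACGAGAACTTCGACACTTCCTCCCTAGGCATTAG is CTAATGCCTAGGGAGGAAGTGTCGAAGTTCTCGTTGACACAGCCACTGTGTTGGTTAGTCAGT; then T→U.

5′-CUAAUGCCUAGGGAGGAAGUGUCGAAGUUCUCGUUGACACAGCCACUGUGUUGGUUAGUCAGU-3′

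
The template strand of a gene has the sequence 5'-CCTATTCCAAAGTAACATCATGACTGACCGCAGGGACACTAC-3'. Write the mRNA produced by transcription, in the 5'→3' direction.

The mRNA has the sequence of the coding strand (reverse complement of the template) with T→U. Reverse complement of CCTATTCCAAAGTAACATCATGACTGACCGCAGGGACACTAC is GTAGTGTCCCTGCGGTCAGTCATGATGTTACTTTGGAATAGG; then T→U.

5'-GUAGUGUCCCUGCGGUCAGUCAUGAUGUUACUUUGGAAUAGG-3'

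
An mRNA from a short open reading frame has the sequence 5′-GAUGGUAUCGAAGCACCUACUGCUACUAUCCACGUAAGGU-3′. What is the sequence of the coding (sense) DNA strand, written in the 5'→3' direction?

The coding DNA strand has the same 5'→3' sequence as the mRNA with U replaced by T.

5'-GATGGTATCGAAGCACCTACTGCTACTATCCACGTAAGGT-3'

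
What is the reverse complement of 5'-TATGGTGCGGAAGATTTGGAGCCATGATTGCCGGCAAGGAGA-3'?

Reading the sequence 3'→5' and pairing each base (A↔T, G↔C) gives the reverse complement directly.

5'-TCTCCTTGCCGGCAATCATGGCTCCAAATCTTCCGCACCATA-3'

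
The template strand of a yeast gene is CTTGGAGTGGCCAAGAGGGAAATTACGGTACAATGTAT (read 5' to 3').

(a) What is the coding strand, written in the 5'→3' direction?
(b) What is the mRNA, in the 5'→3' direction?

(a) The coding strand is the reverse complement of the template: complement GAACCTCACCGGTTCTCCCTTTAATGCCATGTTACATA, then reverse.
(b) mRNA has the coding-strand sequence with T→U.

(a) 5′-ATACATTGTACCGTAATTTCCCTCTTGGCCACTCCAAG-3′
(b) 5′-AUACAUUGUACCGUAAUUUCCCUCUUGGCCACUCCAAG-3′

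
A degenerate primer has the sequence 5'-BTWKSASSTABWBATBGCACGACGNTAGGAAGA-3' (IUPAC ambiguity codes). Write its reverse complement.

5'-TCTTCCTANCGTCGTGCVATVWVTASSTSMWAV-3'

Standard pairs A↔T, G↔C; ambiguity codes pair K↔M, W↔W, S↔S, B↔V, N↔N. Complement (VAWMSTSSATVWVTAVCGTGCTGCNATCCTTCT), then reverse for 5'→3'.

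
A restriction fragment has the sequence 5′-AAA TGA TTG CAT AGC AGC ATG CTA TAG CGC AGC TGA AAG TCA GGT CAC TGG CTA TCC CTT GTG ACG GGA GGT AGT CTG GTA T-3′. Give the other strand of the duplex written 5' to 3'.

The complement of AAATGATTGCATAGCAGCATGCTATAGCGCAGCTGAAAGTCAGGTCACTGGCTATCCCTTGTGACGGGAGGTAGTCTGGTAT is TTTACTAACGTATCGTCGTACGATATCGCGTCGACTTTCAGTCCAGTGACCGATAGGGAACACTGCCCTCCATCAGACCATA (A↔T, G↔C). DNA strands are antiparallel, so the complementary strand runs 3'→5'; reversing gives the 5'→3' form.

5'-ATACCAGACTACCTCCCGTCACAAGGGATAGCCAGTGACCTGACTTTCAGCTGCGCTATAGCATGCTGCTATGCAATCATTT-3'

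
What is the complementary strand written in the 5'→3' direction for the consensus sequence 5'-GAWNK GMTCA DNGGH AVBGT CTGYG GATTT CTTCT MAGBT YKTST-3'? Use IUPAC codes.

5'-ASAMRAVCTKAGAAGAAATCCRCAGACVBTDCCNHTGAKCMNWTC-3'

Standard pairs A↔T, G↔C; ambiguity codes pair Y↔R, M↔K, W↔W, S↔S, B↔V, D↔H, N↔N. Complement (CTWNMCKAGTHNCCDTBVCAGACRCCTAAAGAAGAKTCVARMASA), then reverse for 5'→3'.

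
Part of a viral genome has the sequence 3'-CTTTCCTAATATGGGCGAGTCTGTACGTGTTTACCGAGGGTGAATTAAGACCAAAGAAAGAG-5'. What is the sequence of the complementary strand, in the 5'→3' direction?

5′-GAAAGGATTATACCCGCTCAGACATGCACAAATGGCTCCCACTTAATTCTGGTTTCTTTCTC-3′

The strand is given 3'→5', so its complement runs 5'→3' in the same left-to-right order: pair each base A↔T, G↔C.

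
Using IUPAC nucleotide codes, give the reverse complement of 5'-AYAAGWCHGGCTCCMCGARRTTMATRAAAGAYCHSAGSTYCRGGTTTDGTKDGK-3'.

5′-MCHMACHAAACCYGRASCTSDGRTCTTTYATKAAYYTCGKGGAGCCDGWCTTRT-3′

Standard pairs A↔T, G↔C; ambiguity codes pair R↔Y, M↔K, W↔W, S↔S, D↔H. Complement (TRTTCWGDCCGAGGKGCTYYAAKTAYTTTCTRGDSTCSARGYCCAAAHCAMHCM), then reverse for 5'→3'.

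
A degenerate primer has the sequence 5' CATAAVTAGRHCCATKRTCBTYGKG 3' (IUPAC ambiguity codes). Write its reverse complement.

Standard pairs A↔T, G↔C; ambiguity codes pair R↔Y, K↔M, B↔V, H↔D. Complement (GTATTBATCYDGGTAMYAGVARCMC), then reverse for 5'→3'.

5'-CMCRAVGAYMATGGDYCTABTTATG-3'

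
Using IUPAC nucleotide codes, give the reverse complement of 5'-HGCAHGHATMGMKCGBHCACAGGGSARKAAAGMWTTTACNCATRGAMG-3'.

5'-CKTCYATGNGTAAAWKCTTTMYTSCCCTGTGDVCGMKCKATDCDTGCD-3'

Standard pairs A↔T, G↔C; ambiguity codes pair R↔Y, M↔K, W↔W, S↔S, B↔V, H↔D, N↔N. Complement (DCGTDCDTAKCKMGCVDGTGTCCCSTYMTTTCKWAAATGNGTAYCTKC), then reverse for 5'→3'.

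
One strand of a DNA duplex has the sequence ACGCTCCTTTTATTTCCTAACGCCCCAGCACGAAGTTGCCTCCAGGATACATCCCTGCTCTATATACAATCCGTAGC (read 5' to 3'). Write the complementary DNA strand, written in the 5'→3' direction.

5'-GCTACGGATTGTATATAGAGCAGGGATGTATCCTGGAGGCAACTTCGTGCTGGGGCGTTAGGAAATAAAAGGAGCGT-3'

Pairing A↔T and G↔C gives TGCGAGGAAAATAAAGGATTGCGGGGTCGTGCTTCAACGGAGGTCCTATGTAGGGACGAGATATATGTTAGGCATCG, running 3'→5'. Reverse for the 5'→3' convention.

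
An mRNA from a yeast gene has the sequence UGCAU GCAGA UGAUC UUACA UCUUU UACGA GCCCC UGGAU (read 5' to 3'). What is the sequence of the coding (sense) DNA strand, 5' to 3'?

The coding DNA strand has the same 5'→3' sequence as the mRNA with U replaced by T.

5'-TGCATGCAGATGATCTTACATCTTTTACGAGCCCCTGGAT-3'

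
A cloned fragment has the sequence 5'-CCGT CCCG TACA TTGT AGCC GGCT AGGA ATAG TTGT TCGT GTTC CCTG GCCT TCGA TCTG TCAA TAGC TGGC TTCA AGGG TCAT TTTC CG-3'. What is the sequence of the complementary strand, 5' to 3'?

Pairing A↔T and G↔C gives GGCAGGGCATGTAACATCGGCCGATCCTTATCAACAAGCACAAGGGACCGGAAGCTAGACAGTTATCGACCGAAGTTCCCAGTAAAAGGC, running 3'→5'. Reverse for the 5'→3' convention.

5'-CGGAAAATGACCCTTGAAGCCAGCTATTGACAGATCGAAGGCCAGGGAACACGAACAACTATTCCTAGCCGGCTACAATGTACGGGACGG-3'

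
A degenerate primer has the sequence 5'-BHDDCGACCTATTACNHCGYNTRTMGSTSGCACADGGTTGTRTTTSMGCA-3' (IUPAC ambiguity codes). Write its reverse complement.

5'-TGCKSAAAYACAACCHTGTGCSASCKAYANRCGDNGTAATAGGTCGHHDV-3'

Standard pairs A↔T, G↔C; ambiguity codes pair R↔Y, M↔K, S↔S, B↔V, D↔H, N↔N. Complement (VDHHGCTGGATAATGNDGCRNAYAKCSASCGTGTHCCAACAYAAASKCGT), then reverse for 5'→3'.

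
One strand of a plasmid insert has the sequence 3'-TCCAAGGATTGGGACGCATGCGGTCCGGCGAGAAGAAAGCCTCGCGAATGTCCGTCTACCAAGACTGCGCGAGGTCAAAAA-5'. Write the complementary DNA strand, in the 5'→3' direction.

5'-AGGTTCCTAACCCTGCGTACGCCAGGCCGCTCTTCTTTCGGAGCGCTTACAGGCAGATGGTTCTGACGCGCTCCAGTTTTT-3'

The strand is given 3'→5', so its complement runs 5'→3' in the same left-to-right order: pair each base A↔T, G↔C.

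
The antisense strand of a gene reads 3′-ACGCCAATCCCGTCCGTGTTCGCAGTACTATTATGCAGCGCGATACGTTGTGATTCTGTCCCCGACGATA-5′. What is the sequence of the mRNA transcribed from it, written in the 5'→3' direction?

5'-UGCGGUUAGGGCAGGCACAAGCGUCAUGAUAAUACGUCGCGCUAUGCAACACUAAGACAGGGGCUGCUAU-3'

Reading the template 3'→5' as shown, RNA polymerase pairs each base (A→U, T→A, G↔C) to build mRNA 5'→3' directly.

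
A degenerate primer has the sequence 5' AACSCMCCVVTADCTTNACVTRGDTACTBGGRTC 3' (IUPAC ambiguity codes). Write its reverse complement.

5′-GAYCCVAGTAHCYABGTNAAGHTABBGGKGSGTT-3′

Standard pairs A↔T, G↔C; ambiguity codes pair R↔Y, M↔K, S↔S, B↔V, D↔H, N↔N. Complement (TTGSGKGGBBATHGAANTGBAYCHATGAVCCYAG), then reverse for 5'→3'.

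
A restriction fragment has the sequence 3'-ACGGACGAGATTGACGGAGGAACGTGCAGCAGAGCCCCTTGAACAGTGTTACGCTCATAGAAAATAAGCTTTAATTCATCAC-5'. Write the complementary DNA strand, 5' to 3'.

5'-TGCCTGCTCTAACTGCCTCCTTGCACGTCGTCTCGGGGAACTTGTCACAATGCGAGTATCTTTTATTCGAAATTAAGTAGTG-3'

The strand is given 3'→5', so its complement runs 5'→3' in the same left-to-right order: pair each base A↔T, G↔C.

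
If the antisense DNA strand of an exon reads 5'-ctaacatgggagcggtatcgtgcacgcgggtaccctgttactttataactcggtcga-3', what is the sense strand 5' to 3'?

The coding strand is complementary and antiparallel to the template: take the complement (A↔T, G↔C) and reverse.

5′-TCGACCGAGTTATAAAGTAACAGGGTACCCGCGTGCACGATACCGCTCCCATGTTAG-3′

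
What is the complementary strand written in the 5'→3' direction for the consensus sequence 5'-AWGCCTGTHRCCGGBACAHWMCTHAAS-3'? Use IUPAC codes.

Standard pairs A↔T, G↔C; ambiguity codes pair R↔Y, M↔K, W↔W, S↔S, B↔V, H↔D. Complement (TWCGGACADYGGCCVTGTDWKGADTTS), then reverse for 5'→3'.

5'-STTDAGKWDTGTVCCGGYDACAGGCWT-3'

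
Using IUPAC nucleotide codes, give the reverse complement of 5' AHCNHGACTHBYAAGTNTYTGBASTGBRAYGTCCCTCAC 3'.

Standard pairs A↔T, G↔C; ambiguity codes pair R↔Y, S↔S, B↔V, H↔D, N↔N. Complement (TDGNDCTGADVRTTCANARACVTSACVYTRCAGGGAGTG), then reverse for 5'→3'.

5'-GTGAGGGACRTYVCASTVCARANACTTRVDAGTCDNGDT-3'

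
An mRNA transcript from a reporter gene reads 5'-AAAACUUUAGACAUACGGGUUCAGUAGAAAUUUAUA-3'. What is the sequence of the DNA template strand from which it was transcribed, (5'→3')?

Replace U with T to get the coding DNA strand: AAAACTTTAGACATACGGGTTCAGTAGAAATTTATA. The template strand is its reverse complement (complement TTTTGAAATCTGTATGCCCAAGTCATCTTTAAATAT, then reverse).

5'-TATAAATTTCTACTGAACCCGTATGTCTAAAGTTTT-3'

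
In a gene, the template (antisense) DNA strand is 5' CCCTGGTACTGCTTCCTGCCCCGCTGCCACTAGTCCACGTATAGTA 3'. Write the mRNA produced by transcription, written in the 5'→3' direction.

RNA polymerase reads the template 3'→5' and synthesizes mRNA 5'→3' by base-pairing (A→U, T→A, G↔C). The complement of the template is GGGACCATGACGAAGGACGGGGCGACGGTGATCAGGTGCATATCAT; antiparallel, so 5'→3' the coding strand is TACTATACGTGGACTAGTGGCAGCGGGGCAGGAAGCAGTACCAGGG. Replace T with U for the mRNA.

5'-UACUAUACGUGGACUAGUGGCAGCGGGGCAGGAAGCAGUACCAGGG-3'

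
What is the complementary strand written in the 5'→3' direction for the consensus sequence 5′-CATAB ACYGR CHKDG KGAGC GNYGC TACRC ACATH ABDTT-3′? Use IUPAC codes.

5′-AAHVTDATGTGYGTAGCRNCGCTCMCHMDGYCRGTVTATG-3′

Standard pairs A↔T, G↔C; ambiguity codes pair R↔Y, K↔M, B↔V, D↔H, N↔N. Complement (GTATVTGRCYGDMHCMCTCGCNRCGATGYGTGTADTVHAA), then reverse for 5'→3'.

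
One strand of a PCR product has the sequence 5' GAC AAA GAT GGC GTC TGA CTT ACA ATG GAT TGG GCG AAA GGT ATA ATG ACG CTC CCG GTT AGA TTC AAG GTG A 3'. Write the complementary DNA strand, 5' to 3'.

5'-TCACCTTGAATCTAACCGGGAGCGTCATTATACCTTTCGCCCAATCCATTGTAAGTCAGACGCCATCTTTGTC-3'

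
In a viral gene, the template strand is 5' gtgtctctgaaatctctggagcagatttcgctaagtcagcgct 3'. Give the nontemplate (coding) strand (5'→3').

The coding strand is complementary and antiparallel to the template: take the complement (A↔T, G↔C) and reverse.

5'-AGCGCTGACTTAGCGAAATCTGCTCCAGAGATTTCAGAGACAC-3'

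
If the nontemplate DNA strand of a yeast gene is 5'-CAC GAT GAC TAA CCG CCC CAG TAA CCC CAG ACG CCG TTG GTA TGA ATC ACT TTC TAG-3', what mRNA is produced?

mRNA has the coding-strand sequence with U in place of T.

5'-CACGAUGACUAACCGCCCCAGUAACCCCAGACGCCGUUGGUAUGAAUCACUUUCUAG-3'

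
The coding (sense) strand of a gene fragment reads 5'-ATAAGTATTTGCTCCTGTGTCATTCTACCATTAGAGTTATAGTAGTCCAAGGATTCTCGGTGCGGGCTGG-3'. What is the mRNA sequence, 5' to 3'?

5'-AUAAGUAUUUGCUCCUGUGUCAUUCUACCAUUAGAGUUAUAGUAGUCCAAGGAUUCUCGGUGCGGGCUGG-3'

mRNA has the coding-strand sequence with U in place of T.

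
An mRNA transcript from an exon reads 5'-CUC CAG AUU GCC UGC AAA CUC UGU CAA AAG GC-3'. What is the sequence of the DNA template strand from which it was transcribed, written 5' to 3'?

5'-GCCTTTTGACAGAGTTTGCAGGCAATCTGGAG-3'

Replace U with T to get the coding DNA strand: CTCCAGATTGCCTGCAAACTCTGTCAAAAGGC. The template strand is its reverse complement (complement GAGGTCTAACGGACGTTTGAGACAGTTTTCCG, then reverse).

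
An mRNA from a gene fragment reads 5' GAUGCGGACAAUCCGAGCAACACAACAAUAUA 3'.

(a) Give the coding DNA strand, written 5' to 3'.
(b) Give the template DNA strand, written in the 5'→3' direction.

(a) 5′-GATGCGGACAATCCGAGCAACACAACAATATA-3′
(b) 5′-TATATTGTTGTGTTGCTCGGATTGTCCGCATC-3′

(a) The coding strand matches the mRNA with U→T.
(b) The template strand is the reverse complement of the coding strand.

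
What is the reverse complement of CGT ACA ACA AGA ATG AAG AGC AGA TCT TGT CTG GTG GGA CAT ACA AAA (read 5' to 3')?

Complement each base (A↔T, G↔C): GCATGTTGTTCTTACTTCTCGTCTAGAACAGACCACCCTGTATGTTTT. Then reverse.

5′-TTTTGTATGTCCCACCAGACAAGATCTGCTCTTCATTCTTGTTGTACG-3′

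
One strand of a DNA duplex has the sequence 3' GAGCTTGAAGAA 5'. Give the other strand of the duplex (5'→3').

5'-CTCGAACTTCTT-3'

The strand is given 3'→5', so its complement runs 5'→3' in the same left-to-right order: pair each base A↔T, G↔C.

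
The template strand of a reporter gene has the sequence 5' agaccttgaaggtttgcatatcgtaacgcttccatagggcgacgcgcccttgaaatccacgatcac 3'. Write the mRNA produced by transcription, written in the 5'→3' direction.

5'-GUGAUCGUGGAUUUCAAGGGCGCGUCGCCCUAUGGAAGCGUUACGAUAUGCAAACCUUCAAGGUCU-3'

The mRNA has the sequence of the coding strand (reverse complement of the template) with T→U. Reverse complement of AGACCTTGAAGGTTTGCATATCGTAACGCTTCCATAGGGCGACGCGCCCTTGAAATCCACGATCAC is GTGATCGTGGATTTCAAGGGCGCGTCGCCCTATGGAAGCGTTACGATATGCAAACCTTCAAGGTCT; then T→U.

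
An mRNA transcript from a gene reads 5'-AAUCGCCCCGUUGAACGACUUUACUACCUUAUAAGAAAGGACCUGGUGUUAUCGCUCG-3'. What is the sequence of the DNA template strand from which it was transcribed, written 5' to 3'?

5′-CGAGCGATAACACCAGGTCCTTTCTTATAAGGTAGTAAAGTCGTTCAACGGGGCGATT-3′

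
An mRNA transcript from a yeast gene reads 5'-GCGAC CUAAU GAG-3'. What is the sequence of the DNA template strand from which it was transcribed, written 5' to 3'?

5'-CTCATTAGGTCGC-3'

Replace U with T to get the coding DNA strand: GCGACCTAATGAG. The template strand is its reverse complement (complement CGCTGGATTACTC, then reverse).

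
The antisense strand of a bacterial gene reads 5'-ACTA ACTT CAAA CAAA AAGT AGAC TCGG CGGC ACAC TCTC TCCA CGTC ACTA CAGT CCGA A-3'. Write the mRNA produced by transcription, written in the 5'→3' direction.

RNA polymerase reads the template 3'→5' and synthesizes mRNA 5'→3' by base-pairing (A→U, T→A, G↔C). The complement of the template is TGATTGAAGTTTGTTTTTCATCTGAGCCGCCGTGTGAGAGAGGTGCAGTGATGTCAGGCTT; antiparallel, so 5'→3' the coding strand is TTCGGACTGTAGTGACGTGGAGAGAGTGTGCCGCCGAGTCTACTTTTTGTTTGAAGTTAGT. Replace T with U for the mRNA.

5'-UUCGGACUGUAGUGACGUGGAGAGAGUGUGCCGCCGAGUCUACUUUUUGUUUGAAGUUAGU-3'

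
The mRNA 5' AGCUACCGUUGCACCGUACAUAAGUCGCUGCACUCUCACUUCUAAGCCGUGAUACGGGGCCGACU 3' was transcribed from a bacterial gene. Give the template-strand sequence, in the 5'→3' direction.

Replace U with T to get the coding DNA strand: AGCTACCGTTGCACCGTACATAAGTCGCTGCACTCTCACTTCTAAGCCGTGATACGGGGCCGACT. The template strand is its reverse complement (complement TCGATGGCAACGTGGCATGTATTCAGCGACGTGAGAGTGAAGATTCGGCACTATGCCCCGGCTGA, then reverse).

5'-AGTCGGCCCCGTATCACGGCTTAGAAGTGAGAGTGCAGCGACTTATGTACGGTGCAACGGTAGCT-3'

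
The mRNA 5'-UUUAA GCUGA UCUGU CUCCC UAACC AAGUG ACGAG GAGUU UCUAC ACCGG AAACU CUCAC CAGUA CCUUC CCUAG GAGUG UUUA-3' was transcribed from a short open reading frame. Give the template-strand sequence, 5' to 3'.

Replace U with T to get the coding DNA strand: TTTAAGCTGATCTGTCTCCCTAACCAAGTGACGAGGAGTTTCTACACCGGAAACTCTCACCAGTACCTTCCCTAGGAGTGTTTA. The template strand is its reverse complement (complement AAATTCGACTAGACAGAGGGATTGGTTCACTGCTCCTCAAAGATGTGGCCTTTGAGAGTGGTCATGGAAGGGATCCTCACAAAT, then reverse).

5'-TAAACACTCCTAGGGAAGGTACTGGTGAGAGTTTCCGGTGTAGAAACTCCTCGTCACTTGGTTAGGGAGACAGATCAGCTTAAA-3'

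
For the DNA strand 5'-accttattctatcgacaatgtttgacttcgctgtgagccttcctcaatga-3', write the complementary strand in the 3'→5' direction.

Base-pairing A↔T, G↔C gives the complement. The complementary strand is antiparallel, so paired with a 5'→3' strand it runs 3'→5'.

3'-TGGAATAAGATAGCTGTTACAAACTGAAGCGACACTCGGAAGGAGTTACT-5'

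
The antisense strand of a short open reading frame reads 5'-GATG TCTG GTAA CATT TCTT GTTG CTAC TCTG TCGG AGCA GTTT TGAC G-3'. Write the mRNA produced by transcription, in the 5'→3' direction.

The mRNA has the sequence of the coding strand (reverse complement of the template) with T→U. Reverse complement of GATGTCTGGTAACATTTCTTGTTGCTACTCTGTCGGAGCAGTTTTGACG is CGTCAAAACTGCTCCGACAGAGTAGCAACAAGAAATGTTACCAGACATC; then T→U.

5'-CGUCAAAACUGCUCCGACAGAGUAGCAACAAGAAAUGUUACCAGACAUC-3'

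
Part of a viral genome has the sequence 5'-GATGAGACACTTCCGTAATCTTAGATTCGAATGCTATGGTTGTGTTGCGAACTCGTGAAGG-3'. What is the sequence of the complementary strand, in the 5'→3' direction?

5'-CCTTCACGAGTTCGCAACACAACCATAGCATTCGAATCTAAGATTACGGAAGTGTCTCATC-3'

Pairing A↔T and G↔C gives CTACTCTGTGAAGGCATTAGAATCTAAGCTTACGATACCAACACAACGCTTGAGCACTTCC, running 3'→5'. Reverse for the 5'→3' convention.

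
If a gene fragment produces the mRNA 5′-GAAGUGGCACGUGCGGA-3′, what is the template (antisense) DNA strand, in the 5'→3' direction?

Replace U with T to get the coding DNA strand: GAAGTGGCACGTGCGGA. The template strand is its reverse complement (complement CTTCACCGTGCACGCCT, then reverse).

5′-TCCGCACGTGCCACTTC-3′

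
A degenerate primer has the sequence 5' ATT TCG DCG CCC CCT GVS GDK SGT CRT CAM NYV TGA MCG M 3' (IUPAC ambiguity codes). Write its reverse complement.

5′-KCGKTCABRNKTGAYGACSMHCSBCAGGGGGCGHCGAAAT-3′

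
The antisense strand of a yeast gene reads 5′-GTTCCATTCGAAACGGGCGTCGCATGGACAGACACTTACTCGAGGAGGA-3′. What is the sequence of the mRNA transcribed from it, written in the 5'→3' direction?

5'-UCCUCCUCGAGUAAGUGUCUGUCCAUGCGACGCCCGUUUCGAAUGGAAC-3'

RNA polymerase reads the template 3'→5' and synthesizes mRNA 5'→3' by base-pairing (A→U, T→A, G↔C). The complement of the template is CAAGGTAAGCTTTGCCCGCAGCGTACCTGTCTGTGAATGAGCTCCTCCT; antiparallel, so 5'→3' the coding strand is TCCTCCTCGAGTAAGTGTCTGTCCATGCGACGCCCGTTTCGAATGGAAC. Replace T with U for the mRNA.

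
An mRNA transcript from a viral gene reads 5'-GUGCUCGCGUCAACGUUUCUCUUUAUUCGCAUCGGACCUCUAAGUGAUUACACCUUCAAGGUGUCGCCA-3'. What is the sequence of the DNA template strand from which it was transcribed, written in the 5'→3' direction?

Replace U with T to get the coding DNA strand: GTGCTCGCGTCAACGTTTCTCTTTATTCGCATCGGACCTCTAAGTGATTACACCTTCAAGGTGTCGCCA. The template strand is its reverse complement (complement CACGAGCGCAGTTGCAAAGAGAAATAAGCGTAGCCTGGAGATTCACTAATGTGGAAGTTCCACAGCGGT, then reverse).

5'-TGGCGACACCTTGAAGGTGTAATCACTTAGAGGTCCGATGCGAATAAAGAGAAACGTTGACGCGAGCAC-3'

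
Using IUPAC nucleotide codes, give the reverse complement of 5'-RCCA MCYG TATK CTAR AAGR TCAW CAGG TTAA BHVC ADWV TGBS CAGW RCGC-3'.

5'-GCGYWCTGSVCABWHTGBDVTTAACCTGWTGAYCTTYTAGMATACRGKTGGY-3'

Standard pairs A↔T, G↔C; ambiguity codes pair R↔Y, M↔K, W↔W, S↔S, B↔V, D↔H. Complement (YGGTKGRCATAMGATYTTCYAGTWGTCCAATTVDBGTHWBACVSGTCWYGCG), then reverse for 5'→3'.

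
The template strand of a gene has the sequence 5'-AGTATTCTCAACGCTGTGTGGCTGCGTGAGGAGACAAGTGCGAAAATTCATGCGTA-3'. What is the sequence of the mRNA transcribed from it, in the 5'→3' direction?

5'-UACGCAUGAAUUUUCGCACUUGUCUCCUCACGCAGCCACACAGCGUUGAGAAUACU-3'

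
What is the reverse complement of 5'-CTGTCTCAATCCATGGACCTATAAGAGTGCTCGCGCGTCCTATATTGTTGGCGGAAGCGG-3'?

Complement each base (A↔T, G↔C): GACAGAGTTAGGTACCTGGATATTCTCACGAGCGCGCAGGATATAACAACCGCCTTCGCC. Then reverse.

5′-CCGCTTCCGCCAACAATATAGGACGCGCGAGCACTCTTATAGGTCCATGGATTGAGACAG-3′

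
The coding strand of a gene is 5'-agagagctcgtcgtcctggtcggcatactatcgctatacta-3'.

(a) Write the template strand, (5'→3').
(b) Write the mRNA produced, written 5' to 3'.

(a) The template strand is the reverse complement of the coding strand: complement TCTCTCGAGCAGCAGGACCAGCCGTATGATAGCGATATGAT, then reverse.
(b) mRNA matches the coding strand with T→U.

(a) 5'-TAGTATAGCGATAGTATGCCGACCAGGACGACGAGCTCTCT-3'
(b) 5'-AGAGAGCUCGUCGUCCUGGUCGGCAUACUAUCGCUAUACUA-3'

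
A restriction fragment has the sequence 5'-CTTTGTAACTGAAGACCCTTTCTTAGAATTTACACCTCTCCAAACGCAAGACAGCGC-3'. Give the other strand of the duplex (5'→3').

5'-GCGCTGTCTTGCGTTTGGAGAGGTGTAAATTCTAAGAAAGGGTCTTCAGTTACAAAG-3'

Pairing A↔T and G↔C gives GAAACATTGACTTCTGGGAAAGAATCTTAAATGTGGAGAGGTTTGCGTTCTGTCGCG, running 3'→5'. Reverse for the 5'→3' convention.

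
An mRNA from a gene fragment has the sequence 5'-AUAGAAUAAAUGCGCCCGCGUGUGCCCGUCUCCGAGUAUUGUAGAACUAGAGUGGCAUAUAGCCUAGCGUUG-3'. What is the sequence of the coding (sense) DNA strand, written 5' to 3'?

The coding DNA strand has the same 5'→3' sequence as the mRNA with U replaced by T.

5'-ATAGAATAAATGCGCCCGCGTGTGCCCGTCTCCGAGTATTGTAGAACTAGAGTGGCATATAGCCTAGCGTTG-3'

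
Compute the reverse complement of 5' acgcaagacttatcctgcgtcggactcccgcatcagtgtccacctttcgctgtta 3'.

Complement each base (A↔T, G↔C): TGCGTTCTGAATAGGACGCAGCCTGAGGGCGTAGTCACAGGTGGAAAGCGACAAT. Then reverse.

5′-TAACAGCGAAAGGTGGACACTGATGCGGGAGTCCGACGCAGGATAAGTCTTGCGT-3′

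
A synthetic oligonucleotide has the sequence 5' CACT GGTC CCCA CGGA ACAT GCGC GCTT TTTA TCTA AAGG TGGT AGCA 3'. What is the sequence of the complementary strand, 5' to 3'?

The complement of CACTGGTCCCCACGGAACATGCGCGCTTTTTATCTAAAGGTGGTAGCA is GTGACCAGGGGTGCCTTGTACGCGCGAAAAATAGATTTCCACCATCGT (A↔T, G↔C). DNA strands are antiparallel, so the complementary strand runs 3'→5'; reversing gives the 5'→3' form.

5'-TGCTACCACCTTTAGATAAAAAGCGCGCATGTTCCGTGGGGACCAGTG-3'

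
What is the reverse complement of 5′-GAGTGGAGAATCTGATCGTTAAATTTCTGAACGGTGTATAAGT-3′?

5′-ACTTATACACCGTTCAGAAATTTAACGATCAGATTCTCCACTC-3′

Reading the sequence 3'→5' and pairing each base (A↔T, G↔C) gives the reverse complement directly.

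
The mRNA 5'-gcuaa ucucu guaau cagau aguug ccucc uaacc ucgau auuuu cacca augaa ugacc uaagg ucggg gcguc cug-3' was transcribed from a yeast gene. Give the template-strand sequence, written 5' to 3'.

5′-CAGGACGCCCCGACCTTAGGTCATTCATTGGTGAAAATATCGAGGTTAGGAGGCAACTATCTGATTACAGAGATTAGC-3′

Replace U with T to get the coding DNA strand: GCTAATCTCTGTAATCAGATAGTTGCCTCCTAACCTCGATATTTTCACCAATGAATGACCTAAGGTCGGGGCGTCCTG. The template strand is its reverse complement (complement CGATTAGAGACATTAGTCTATCAACGGAGGATTGGAGCTATAAAAGTGGTTACTTACTGGATTCCAGCCCCGCAGGAC, then reverse).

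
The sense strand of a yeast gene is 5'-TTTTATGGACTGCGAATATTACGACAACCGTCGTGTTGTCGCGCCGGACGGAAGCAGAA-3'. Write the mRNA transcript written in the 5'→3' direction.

5'-UUUUAUGGACUGCGAAUAUUACGACAACCGUCGUGUUGUCGCGCCGGACGGAAGCAGAA-3'

mRNA has the coding-strand sequence with U in place of T.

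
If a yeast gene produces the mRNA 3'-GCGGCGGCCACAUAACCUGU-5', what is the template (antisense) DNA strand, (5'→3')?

5'-CGCCGCCGGTGTATTGGACA-3'

Written 5'→3' the mRNA is UGUCCAAUACACCGGCGGCG, so the coding DNA strand is TGTCCAATACACCGGCGGCG. The template is its reverse complement.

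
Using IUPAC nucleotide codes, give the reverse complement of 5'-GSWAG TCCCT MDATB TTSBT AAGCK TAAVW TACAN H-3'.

Standard pairs A↔T, G↔C; ambiguity codes pair M↔K, W↔W, S↔S, B↔V, D↔H, N↔N. Complement (CSWTCAGGGAKHTAVAASVATTCGMATTBWATGTND), then reverse for 5'→3'.

5'-DNTGTAWBTTAMGCTTAVSAAVATHKAGGGACTWSC-3'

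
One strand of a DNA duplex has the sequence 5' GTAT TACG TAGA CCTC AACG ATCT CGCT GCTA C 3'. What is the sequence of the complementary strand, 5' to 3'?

5'-GTAGCAGCGAGATCGTTGAGGTCTACGTAATAC-3'

Pairing A↔T and G↔C gives CATAATGCATCTGGAGTTGCTAGAGCGACGATG, running 3'→5'. Reverse for the 5'→3' convention.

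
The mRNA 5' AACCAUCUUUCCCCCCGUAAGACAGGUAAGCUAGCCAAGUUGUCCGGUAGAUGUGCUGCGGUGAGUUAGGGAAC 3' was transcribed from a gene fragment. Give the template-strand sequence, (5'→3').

5'-GTTCCCTAACTCACCGCAGCACATCTACCGGACAACTTGGCTAGCTTACCTGTCTTACGGGGGGAAAGATGGTT-3'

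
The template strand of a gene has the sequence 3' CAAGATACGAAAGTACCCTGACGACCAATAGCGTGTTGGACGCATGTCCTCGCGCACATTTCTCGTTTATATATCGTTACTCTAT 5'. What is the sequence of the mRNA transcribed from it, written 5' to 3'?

Reading the template 3'→5' as shown, RNA polymerase pairs each base (A→U, T→A, G↔C) to build mRNA 5'→3' directly.

5'-GUUCUAUGCUUUCAUGGGACUGCUGGUUAUCGCACAACCUGCGUACAGGAGCGCGUGUAAAGAGCAAAUAUAUAGCAAUGAGAUA-3'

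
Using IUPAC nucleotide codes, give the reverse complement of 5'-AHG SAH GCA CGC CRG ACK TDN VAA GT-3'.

Standard pairs A↔T, G↔C; ambiguity codes pair R↔Y, K↔M, S↔S, D↔H, V↔B, N↔N. Complement (TDCSTDCGTGCGGYCTGMAHNBTTCA), then reverse for 5'→3'.

5'-ACTTBNHAMGTCYGGCGTGCDTSCDT-3'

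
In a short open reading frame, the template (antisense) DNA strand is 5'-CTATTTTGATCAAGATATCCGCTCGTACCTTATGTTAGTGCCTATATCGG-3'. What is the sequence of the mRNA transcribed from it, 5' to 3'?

The mRNA has the sequence of the coding strand (reverse complement of the template) with T→U. Reverse complement of CTATTTTGATCAAGATATCCGCTCGTACCTTATGTTAGTGCCTATATCGG is CCGATATAGGCACTAACATAAGGTACGAGCGGATATCTTGATCAAAATAG; then T→U.

5'-CCGAUAUAGGCACUAACAUAAGGUACGAGCGGAUAUCUUGAUCAAAAUAG-3'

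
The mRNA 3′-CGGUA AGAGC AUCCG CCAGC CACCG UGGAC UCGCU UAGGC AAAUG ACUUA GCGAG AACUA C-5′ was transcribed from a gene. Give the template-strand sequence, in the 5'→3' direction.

5'-GCCATTCTCGTAGGCGGTCGGTGGCACCTGAGCGAATCCGTTTACTGAATCGCTCTTGATG-3'

Written 5'→3' the mRNA is CAUCAAGAGCGAUUCAGUAAACGGAUUCGCUCAGGUGCCACCGACCGCCUACGAGAAUGGC, so the coding DNA strand is CATCAAGAGCGATTCAGTAAACGGATTCGCTCAGGTGCCACCGACCGCCTACGAGAATGGC. The template is its reverse complement.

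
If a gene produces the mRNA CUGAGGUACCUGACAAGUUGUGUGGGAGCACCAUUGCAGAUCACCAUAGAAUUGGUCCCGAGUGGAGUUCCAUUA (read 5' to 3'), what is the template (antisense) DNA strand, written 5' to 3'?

5'-TAATGGAACTCCACTCGGGACCAATTCTATGGTGATCTGCAATGGTGCTCCCACACAACTTGTCAGGTACCTCAG-3'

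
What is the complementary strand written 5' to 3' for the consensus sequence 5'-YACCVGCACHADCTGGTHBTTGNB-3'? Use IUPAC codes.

Standard pairs A↔T, G↔C; ambiguity codes pair Y↔R, B↔V, D↔H, N↔N. Complement (RTGGBCGTGDTHGACCADVAACNV), then reverse for 5'→3'.

5'-VNCAAVDACCAGHTDGTGCBGGTR-3'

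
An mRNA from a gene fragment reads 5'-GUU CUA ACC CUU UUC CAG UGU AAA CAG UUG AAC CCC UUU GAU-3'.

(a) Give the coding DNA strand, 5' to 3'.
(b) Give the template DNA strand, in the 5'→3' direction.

(a) The coding strand matches the mRNA with U→T.
(b) The template strand is the reverse complement of the coding strand.

(a) 5'-GTTCTAACCCTTTTCCAGTGTAAACAGTTGAACCCCTTTGAT-3'
(b) 5'-ATCAAAGGGGTTCAACTGTTTACACTGGAAAAGGGTTAGAAC-3'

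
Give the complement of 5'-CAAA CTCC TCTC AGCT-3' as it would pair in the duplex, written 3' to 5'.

Base-pairing A↔T, G↔C gives the complement. The complementary strand is antiparallel, so paired with a 5'→3' strand it runs 3'→5'.

3'-GTTTGAGGAGAGTCGA-5'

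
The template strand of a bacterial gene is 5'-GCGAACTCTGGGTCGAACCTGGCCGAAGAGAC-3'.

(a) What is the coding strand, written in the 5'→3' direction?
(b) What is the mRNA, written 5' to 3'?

(a) The coding strand is the reverse complement of the template: complement CGCTTGAGACCCAGCTTGGACCGGCTTCTCTG, then reverse.
(b) mRNA has the coding-strand sequence with T→U.

(a) 5'-GTCTCTTCGGCCAGGTTCGACCCAGAGTTCGC-3'
(b) 5'-GUCUCUUCGGCCAGGUUCGACCCAGAGUUCGC-3'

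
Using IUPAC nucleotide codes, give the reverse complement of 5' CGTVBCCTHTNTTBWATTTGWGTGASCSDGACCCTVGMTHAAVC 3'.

Standard pairs A↔T, G↔C; ambiguity codes pair M↔K, W↔W, S↔S, B↔V, D↔H, N↔N. Complement (GCABVGGADANAAVWTAAACWCACTSGSHCTGGGABCKADTTBG), then reverse for 5'→3'.

5'-GBTTDAKCBAGGGTCHSGSTCACWCAAATWVAANADAGGVBACG-3'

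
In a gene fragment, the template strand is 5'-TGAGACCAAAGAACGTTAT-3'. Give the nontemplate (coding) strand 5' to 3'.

The coding strand is complementary and antiparallel to the template: take the complement (A↔T, G↔C) and reverse.

5'-ATAACGTTCTTTGGTCTCA-3'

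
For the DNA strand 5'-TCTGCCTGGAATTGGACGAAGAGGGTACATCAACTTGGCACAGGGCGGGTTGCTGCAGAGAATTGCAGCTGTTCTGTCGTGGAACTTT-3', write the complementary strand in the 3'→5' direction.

3′-AGACGGACCTTAACCTGCTTCTCCCATGTAGTTGAACCGTGTCCCGCCCAACGACGTCTCTTAACGTCGACAAGACAGCACCTTGAAA-5′

Base-pairing A↔T, G↔C gives the complement. The complementary strand is antiparallel, so paired with a 5'→3' strand it runs 3'→5'.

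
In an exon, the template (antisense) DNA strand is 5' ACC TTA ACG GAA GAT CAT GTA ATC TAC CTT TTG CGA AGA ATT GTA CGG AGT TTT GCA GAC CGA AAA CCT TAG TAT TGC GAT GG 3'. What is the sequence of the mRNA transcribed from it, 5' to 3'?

5'-CCAUCGCAAUACUAAGGUUUUCGGUCUGCAAAACUCCGUACAAUUCUUCGCAAAAGGUAGAUUACAUGAUCUUCCGUUAAGGU-3'

RNA polymerase reads the template 3'→5' and synthesizes mRNA 5'→3' by base-pairing (A→U, T→A, G↔C). The complement of the template is TGGAATTGCCTTCTAGTACATTAGATGGAAAACGCTTCTTAACATGCCTCAAAACGTCTGGCTTTTGGAATCATAACGCTACC; antiparallel, so 5'→3' the coding strand is CCATCGCAATACTAAGGTTTTCGGTCTGCAAAACTCCGTACAATTCTTCGCAAAAGGTAGATTACATGATCTTCCGTTAAGGT. Replace T with U for the mRNA.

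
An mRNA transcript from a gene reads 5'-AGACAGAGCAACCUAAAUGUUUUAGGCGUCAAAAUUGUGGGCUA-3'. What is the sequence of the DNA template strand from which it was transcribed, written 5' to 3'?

5'-TAGCCCACAATTTTGACGCCTAAAACATTTAGGTTGCTCTGTCT-3'

Replace U with T to get the coding DNA strand: AGACAGAGCAACCTAAATGTTTTAGGCGTCAAAATTGTGGGCTA. The template strand is its reverse complement (complement TCTGTCTCGTTGGATTTACAAAATCCGCAGTTTTAACACCCGAT, then reverse).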